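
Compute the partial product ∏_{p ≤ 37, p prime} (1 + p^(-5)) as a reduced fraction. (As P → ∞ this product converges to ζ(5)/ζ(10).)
∏ = 233011615725255938572288274478934396372114341888/224936953086109917286174853620680141509079739945

The primes p ≤ 37 are [2, 3, 5, 7, 11, 13, 17, 19, 23, 29, 31, 37]. For each, (1 + 1/p^5) = (p^5 + 1)/p^5. Multiplying these fractions over p ∈ [2, 3, 5, 7, 11, 13, 17, 19, 23, 29, 31, 37] gives 233011615725255938572288274478934396372114341888/224936953086109917286174853620680141509079739945. (In the limit P → ∞ this tends to ζ(5)/ζ(10).)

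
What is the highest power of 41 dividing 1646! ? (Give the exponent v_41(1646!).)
v_41(1646!) = 40

Legendre's formula: v_p(n!) = Σ_{k ≥ 1} ⌊n / p^k⌋. For p = 41, n = 1646, the terms are:
  ⌊1646/41^1⌋ = ⌊1646/41⌋ = 40
(the next term ⌊1646/41^2⌋ = 0, terminating the sum). Summing: v_41(1646!) = 40 = 40.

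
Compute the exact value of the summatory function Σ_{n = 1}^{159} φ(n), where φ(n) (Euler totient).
Σ_{n ≤ 159} φ(n) = 7742

Compute φ(n) for each 1 ≤ n ≤ 159: φ(1) = 1, φ(2) = 1, φ(3) = 2, φ(4) = 2, φ(5) = 4, φ(6) = 2, φ(7) = 6, φ(8) = 4, φ(9) = 6, φ(10) = 4, φ(11) = 10, φ(12) = 4, φ(13) = 12, φ(14) = 6, φ(15) = 8, φ(16) = 8, φ(17) = 16, φ(18) = 6, φ(19) = 18, φ(20) = 8, φ(21) = 12, φ(22) = 10, φ(23) = 22, φ(24) = 8, φ(25) = 20, φ(26) = 12, φ(27) = 18, φ(28) = 12, φ(29) = 28, φ(30) = 8, φ(31) = 30, φ(32) = 16, φ(33) = 20, φ(34) = 16, φ(35) = 24, φ(36) = 12, φ(37) = 36, φ(38) = 18, φ(39) = 24, φ(40) = 16, φ(41) = 40, φ(42) = 12, φ(43) = 42, φ(44) = 20, φ(45) = 24, φ(46) = 22, φ(47) = 46, φ(48) = 16, φ(49) = 42, φ(50) = 20, φ(51) = 32, φ(52) = 24, φ(53) = 52, φ(54) = 18, φ(55) = 40, φ(56) = 24, φ(57) = 36, φ(58) = 28, φ(59) = 58, φ(60) = 16, φ(61) = 60, φ(62) = 30, φ(63) = 36, φ(64) = 32, φ(65) = 48, φ(66) = 20, φ(67) = 66, φ(68) = 32, φ(69) = 44, φ(70) = 24, φ(71) = 70, φ(72) = 24, φ(73) = 72, φ(74) = 36, φ(75) = 40, φ(76) = 36, φ(77) = 60, φ(78) = 24, φ(79) = 78, φ(80) = 32, φ(81) = 54, φ(82) = 40, φ(83) = 82, φ(84) = 24, φ(85) = 64, φ(86) = 42, φ(87) = 56, φ(88) = 40, φ(89) = 88, φ(90) = 24, φ(91) = 72, φ(92) = 44, φ(93) = 60, φ(94) = 46, φ(95) = 72, φ(96) = 32, φ(97) = 96, φ(98) = 42, φ(99) = 60, φ(100) = 40, φ(101) = 100, φ(102) = 32, φ(103) = 102, φ(104) = 48, φ(105) = 48, φ(106) = 52, φ(107) = 106, φ(108) = 36, φ(109) = 108, φ(110) = 40, φ(111) = 72, φ(112) = 48, φ(113) = 112, φ(114) = 36, φ(115) = 88, φ(116) = 56, φ(117) = 72, φ(118) = 58, φ(119) = 96, φ(120) = 32, φ(121) = 110, φ(122) = 60, φ(123) = 80, φ(124) = 60, φ(125) = 100, φ(126) = 36, φ(127) = 126, φ(128) = 64, φ(129) = 84, φ(130) = 48, φ(131) = 130, φ(132) = 40, φ(133) = 108, φ(134) = 66, φ(135) = 72, φ(136) = 64, φ(137) = 136, φ(138) = 44, φ(139) = 138, φ(140) = 48, φ(141) = 92, φ(142) = 70, φ(143) = 120, φ(144) = 48, φ(145) = 112, φ(146) = 72, φ(147) = 84, φ(148) = 72, φ(149) = 148, φ(150) = 40, φ(151) = 150, φ(152) = 72, φ(153) = 96, φ(154) = 60, φ(155) = 120, φ(156) = 48, φ(157) = 156, φ(158) = 78, φ(159) = 104. Summing all 159 values: 7742. (Average order: Σ_{n ≤ x} φ(n) ~ (3/π²) x². For x = 159, (3/π²)·159² ≈ 7684.50.)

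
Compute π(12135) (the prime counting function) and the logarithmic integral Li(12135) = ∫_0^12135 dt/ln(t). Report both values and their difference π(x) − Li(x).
π(12135) = 1452;  Li(12135) ≈ 1475.46;  π(x) − Li(x) ≈ -23.46.

Direct count of primes ≤ 12135 gives π(12135) = 1452. Numerical evaluation of the logarithmic integral gives Li(12135) ≈ 1475.46. The difference π(x) − Li(x) ≈ -23.46 is typically negative for small/moderate x (Li(x) overestimates), though Littlewood's theorem shows this sign changes infinitely often.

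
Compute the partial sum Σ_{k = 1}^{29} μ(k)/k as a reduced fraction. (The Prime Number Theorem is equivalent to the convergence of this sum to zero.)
Σ μ(k)/k = 9246047/3234846615

Values of μ(k) for 1 ≤ k ≤ 29: μ(1) = 1, μ(2) = -1, μ(3) = -1, μ(5) = -1, μ(6) = 1, μ(7) = -1, μ(10) = 1, μ(11) = -1, μ(13) = -1, μ(14) = 1, μ(15) = 1, μ(17) = -1, μ(19) = -1, μ(21) = 1, μ(22) = 1, μ(23) = -1, μ(26) = 1, μ(29) = -1, with μ = 0 on non-squarefree integers. Summing μ(k)/k for k where μ(k) ≠ 0 gives 9246047/3234846615 ≈ 0.0029. (PNT ⟺ this sum → 0 as n → ∞.)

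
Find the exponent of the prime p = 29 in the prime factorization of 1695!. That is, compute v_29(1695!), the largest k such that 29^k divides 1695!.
v_29(1695!) = 60

Legendre's formula: v_p(n!) = Σ_{k ≥ 1} ⌊n / p^k⌋. For p = 29, n = 1695, the terms are:
  ⌊1695/29^1⌋ = ⌊1695/29⌋ = 58
  ⌊1695/29^2⌋ = ⌊1695/841⌋ = 2
(the next term ⌊1695/29^3⌋ = 0, terminating the sum). Summing: v_29(1695!) = 58 + 2 = 60.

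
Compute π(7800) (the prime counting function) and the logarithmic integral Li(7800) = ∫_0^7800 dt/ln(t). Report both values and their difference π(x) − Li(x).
π(7800) = 987;  Li(7800) ≈ 1004.13;  π(x) − Li(x) ≈ -17.13.

Direct count of primes ≤ 7800 gives π(7800) = 987. Numerical evaluation of the logarithmic integral gives Li(7800) ≈ 1004.13. The difference π(x) − Li(x) ≈ -17.13 is typically negative for small/moderate x (Li(x) overestimates), though Littlewood's theorem shows this sign changes infinitely often.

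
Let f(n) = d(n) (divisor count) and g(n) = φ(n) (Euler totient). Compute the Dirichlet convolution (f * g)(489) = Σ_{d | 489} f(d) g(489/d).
(d * φ)(489) = 656

Divisors of 489: [1, 3, 163, 489]. For each d | 489:
  d = 1: d(1) · φ(489/1) = 1 · 324 = 324
  d = 3: d(3) · φ(489/3) = 2 · 162 = 324
  d = 163: d(163) · φ(489/163) = 2 · 2 = 4
  d = 489: d(489) · φ(489/489) = 4 · 1 = 4
Summing: (d * φ)(489) = 324 + 324 + 4 + 4 = 656.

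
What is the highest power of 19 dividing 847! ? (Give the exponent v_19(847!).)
v_19(847!) = 46

Legendre's formula: v_p(n!) = Σ_{k ≥ 1} ⌊n / p^k⌋. For p = 19, n = 847, the terms are:
  ⌊847/19^1⌋ = ⌊847/19⌋ = 44
  ⌊847/19^2⌋ = ⌊847/361⌋ = 2
(the next term ⌊847/19^3⌋ = 0, terminating the sum). Summing: v_19(847!) = 44 + 2 = 46.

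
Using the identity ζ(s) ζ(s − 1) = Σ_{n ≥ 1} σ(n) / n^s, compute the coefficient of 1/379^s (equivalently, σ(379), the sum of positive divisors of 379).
σ(379) = 380

In the product (Σ m^0/m^s)(Σ k / k^s) = Σ (Σ_{d | n} d) / n^s, the coefficient of 1/n^s is σ(n) = Σ_{d | n} d. For n = 379, divisors are [1, 379]; summing: σ(379) = 380.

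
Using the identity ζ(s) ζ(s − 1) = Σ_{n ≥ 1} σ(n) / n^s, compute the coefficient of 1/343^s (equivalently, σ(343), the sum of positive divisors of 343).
σ(343) = 400

In the product (Σ m^0/m^s)(Σ k / k^s) = Σ (Σ_{d | n} d) / n^s, the coefficient of 1/n^s is σ(n) = Σ_{d | n} d. For n = 343, divisors are [1, 7, 49, 343]; summing: σ(343) = 400.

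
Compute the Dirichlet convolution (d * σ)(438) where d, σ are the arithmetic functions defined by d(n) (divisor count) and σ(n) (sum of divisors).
(d * σ)(438) = 2280

Divisors of 438: [1, 2, 3, 6, 73, 146, 219, 438]. For each d | 438:
  d = 1: d(1) · σ(438/1) = 1 · 888 = 888
  d = 2: d(2) · σ(438/2) = 2 · 296 = 592
  d = 3: d(3) · σ(438/3) = 2 · 222 = 444
  d = 6: d(6) · σ(438/6) = 4 · 74 = 296
  d = 73: d(73) · σ(438/73) = 2 · 12 = 24
  d = 146: d(146) · σ(438/146) = 4 · 4 = 16
  d = 219: d(219) · σ(438/219) = 4 · 3 = 12
  d = 438: d(438) · σ(438/438) = 8 · 1 = 8
Summing: (d * σ)(438) = 888 + 592 + 444 + 296 + 24 + 16 + 12 + 8 = 2280.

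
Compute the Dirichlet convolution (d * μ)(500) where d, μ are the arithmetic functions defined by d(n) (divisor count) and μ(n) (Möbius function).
(d * μ)(500) = 1

Divisors of 500: [1, 2, 4, 5, 10, 20, 25, 50, 100, 125, 250, 500]. For each d | 500:
  d = 1: d(1) · μ(500/1) = 1 · 0 = 0
  d = 2: d(2) · μ(500/2) = 2 · 0 = 0
  d = 4: d(4) · μ(500/4) = 3 · 0 = 0
  d = 5: d(5) · μ(500/5) = 2 · 0 = 0
  d = 10: d(10) · μ(500/10) = 4 · 0 = 0
  d = 20: d(20) · μ(500/20) = 6 · 0 = 0
  d = 25: d(25) · μ(500/25) = 3 · 0 = 0
  d = 50: d(50) · μ(500/50) = 6 · 1 = 6
  d = 100: d(100) · μ(500/100) = 9 · -1 = -9
  d = 125: d(125) · μ(500/125) = 4 · 0 = 0
  d = 250: d(250) · μ(500/250) = 8 · -1 = -8
  d = 500: d(500) · μ(500/500) = 12 · 1 = 12
Summing: (d * μ)(500) = 0 + 0 + 0 + 0 + 0 + 0 + 0 + 6 + -9 + 0 + -8 + 12 = 1.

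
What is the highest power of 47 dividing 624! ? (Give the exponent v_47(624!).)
v_47(624!) = 13

Legendre's formula: v_p(n!) = Σ_{k ≥ 1} ⌊n / p^k⌋. For p = 47, n = 624, the terms are:
  ⌊624/47^1⌋ = ⌊624/47⌋ = 13
(the next term ⌊624/47^2⌋ = 0, terminating the sum). Summing: v_47(624!) = 13 = 13.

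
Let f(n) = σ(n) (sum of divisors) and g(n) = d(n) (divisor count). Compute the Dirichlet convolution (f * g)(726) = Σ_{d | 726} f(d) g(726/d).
(σ * d)(726) = 4800

Divisors of 726: [1, 2, 3, 6, 11, 22, 33, 66, 121, 242, 363, 726]. For each d | 726:
  d = 1: σ(1) · d(726/1) = 1 · 12 = 12
  d = 2: σ(2) · d(726/2) = 3 · 6 = 18
  d = 3: σ(3) · d(726/3) = 4 · 6 = 24
  d = 6: σ(6) · d(726/6) = 12 · 3 = 36
  d = 11: σ(11) · d(726/11) = 12 · 8 = 96
  d = 22: σ(22) · d(726/22) = 36 · 4 = 144
  d = 33: σ(33) · d(726/33) = 48 · 4 = 192
  d = 66: σ(66) · d(726/66) = 144 · 2 = 288
  d = 121: σ(121) · d(726/121) = 133 · 4 = 532
  d = 242: σ(242) · d(726/242) = 399 · 2 = 798
  d = 363: σ(363) · d(726/363) = 532 · 2 = 1064
  d = 726: σ(726) · d(726/726) = 1596 · 1 = 1596
Summing: (σ * d)(726) = 12 + 18 + 24 + 36 + 96 + 144 + 192 + 288 + 532 + 798 + 1064 + 1596 = 4800.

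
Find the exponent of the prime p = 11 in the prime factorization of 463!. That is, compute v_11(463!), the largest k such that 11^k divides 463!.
v_11(463!) = 45

Legendre's formula: v_p(n!) = Σ_{k ≥ 1} ⌊n / p^k⌋. For p = 11, n = 463, the terms are:
  ⌊463/11^1⌋ = ⌊463/11⌋ = 42
  ⌊463/11^2⌋ = ⌊463/121⌋ = 3
(the next term ⌊463/11^3⌋ = 0, terminating the sum). Summing: v_11(463!) = 42 + 3 = 45.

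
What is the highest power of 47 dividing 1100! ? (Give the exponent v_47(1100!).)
v_47(1100!) = 23

Legendre's formula: v_p(n!) = Σ_{k ≥ 1} ⌊n / p^k⌋. For p = 47, n = 1100, the terms are:
  ⌊1100/47^1⌋ = ⌊1100/47⌋ = 23
(the next term ⌊1100/47^2⌋ = 0, terminating the sum). Summing: v_47(1100!) = 23 = 23.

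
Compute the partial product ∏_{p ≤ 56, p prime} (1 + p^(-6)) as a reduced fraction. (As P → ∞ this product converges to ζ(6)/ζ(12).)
∏ = 360549358903447598496102606972302575686854635195266223026920975630213276302501208168000000/354490140797970318435085924328566932610522860437094896232244152761372626351680260596056897

The primes p ≤ 56 are [2, 3, 5, 7, 11, 13, 17, 19, 23, 29, 31, 37, 41, 43, 47, 53]. For each, (1 + 1/p^6) = (p^6 + 1)/p^6. Multiplying these fractions over p ∈ [2, 3, 5, 7, 11, 13, 17, 19, 23, 29, 31, 37, 41, 43, 47, 53] gives 360549358903447598496102606972302575686854635195266223026920975630213276302501208168000000/354490140797970318435085924328566932610522860437094896232244152761372626351680260596056897. (In the limit P → ∞ this tends to ζ(6)/ζ(12).)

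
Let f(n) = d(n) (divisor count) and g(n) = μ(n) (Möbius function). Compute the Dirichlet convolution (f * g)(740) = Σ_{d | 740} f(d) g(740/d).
(d * μ)(740) = 1

Divisors of 740: [1, 2, 4, 5, 10, 20, 37, 74, 148, 185, 370, 740]. For each d | 740:
  d = 1: d(1) · μ(740/1) = 1 · 0 = 0
  d = 2: d(2) · μ(740/2) = 2 · -1 = -2
  d = 4: d(4) · μ(740/4) = 3 · 1 = 3
  d = 5: d(5) · μ(740/5) = 2 · 0 = 0
  d = 10: d(10) · μ(740/10) = 4 · 1 = 4
  d = 20: d(20) · μ(740/20) = 6 · -1 = -6
  d = 37: d(37) · μ(740/37) = 2 · 0 = 0
  d = 74: d(74) · μ(740/74) = 4 · 1 = 4
  d = 148: d(148) · μ(740/148) = 6 · -1 = -6
  d = 185: d(185) · μ(740/185) = 4 · 0 = 0
  d = 370: d(370) · μ(740/370) = 8 · -1 = -8
  d = 740: d(740) · μ(740/740) = 12 · 1 = 12
Summing: (d * μ)(740) = 0 + -2 + 3 + 0 + 4 + -6 + 0 + 4 + -6 + 0 + -8 + 12 = 1.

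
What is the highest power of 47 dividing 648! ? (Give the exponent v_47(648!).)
v_47(648!) = 13

Legendre's formula: v_p(n!) = Σ_{k ≥ 1} ⌊n / p^k⌋. For p = 47, n = 648, the terms are:
  ⌊648/47^1⌋ = ⌊648/47⌋ = 13
(the next term ⌊648/47^2⌋ = 0, terminating the sum). Summing: v_47(648!) = 13 = 13.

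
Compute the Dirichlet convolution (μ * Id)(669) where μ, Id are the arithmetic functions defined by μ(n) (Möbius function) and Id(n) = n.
(μ * Id)(669) = 444

Divisors of 669: [1, 3, 223, 669]. For each d | 669:
  d = 1: μ(1) · Id(669/1) = 1 · 669 = 669
  d = 3: μ(3) · Id(669/3) = -1 · 223 = -223
  d = 223: μ(223) · Id(669/223) = -1 · 3 = -3
  d = 669: μ(669) · Id(669/669) = 1 · 1 = 1
Summing: (μ * Id)(669) = 669 + -223 + -3 + 1 = 444.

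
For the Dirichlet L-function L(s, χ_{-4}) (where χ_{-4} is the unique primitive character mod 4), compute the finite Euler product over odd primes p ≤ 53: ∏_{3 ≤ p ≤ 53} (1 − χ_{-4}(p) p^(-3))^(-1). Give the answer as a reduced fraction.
∏ = 825131832927904152751703886265311831503045/851571808026684219819301170519057245405184

The odd primes p ≤ 53 are [3, 5, 7, 11, 13, 17, 19, 23, 29, 31, 37, 41, 43, 47, 53]. For each, χ(p) = 1 if p ≡ 1 mod 4, χ(p) = −1 if p ≡ 3 mod 4. Taking (1 − χ(p)/p^3)^(-1) = p^3/(p^3 − χ(p)): (1 − (-1)/3^3)^(-1) · (1 − (1)/5^3)^(-1) · (1 − (-1)/7^3)^(-1) · (1 − (-1)/11^3)^(-1) · (1 − (1)/13^3)^(-1) · (1 − (1)/17^3)^(-1) · (1 − (-1)/19^3)^(-1) · (1 − (-1)/23^3)^(-1) · (1 − (1)/29^3)^(-1) · (1 − (-1)/31^3)^(-1) · (1 − (1)/37^3)^(-1) · (1 − (1)/41^3)^(-1) · (1 − (-1)/43^3)^(-1) · (1 − (-1)/47^3)^(-1) · (1 − (1)/53^3)^(-1) = 825131832927904152751703886265311831503045/851571808026684219819301170519057245405184.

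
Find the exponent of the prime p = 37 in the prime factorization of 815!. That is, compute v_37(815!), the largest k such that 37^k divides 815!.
v_37(815!) = 22

Legendre's formula: v_p(n!) = Σ_{k ≥ 1} ⌊n / p^k⌋. For p = 37, n = 815, the terms are:
  ⌊815/37^1⌋ = ⌊815/37⌋ = 22
(the next term ⌊815/37^2⌋ = 0, terminating the sum). Summing: v_37(815!) = 22 = 22.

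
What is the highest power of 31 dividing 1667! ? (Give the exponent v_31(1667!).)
v_31(1667!) = 54

Legendre's formula: v_p(n!) = Σ_{k ≥ 1} ⌊n / p^k⌋. For p = 31, n = 1667, the terms are:
  ⌊1667/31^1⌋ = ⌊1667/31⌋ = 53
  ⌊1667/31^2⌋ = ⌊1667/961⌋ = 1
(the next term ⌊1667/31^3⌋ = 0, terminating the sum). Summing: v_31(1667!) = 53 + 1 = 54.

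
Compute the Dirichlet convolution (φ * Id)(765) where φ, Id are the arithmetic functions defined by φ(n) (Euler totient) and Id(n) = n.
(φ * Id)(765) = 6237

Divisors of 765: [1, 3, 5, 9, 15, 17, 45, 51, 85, 153, 255, 765]. For each d | 765:
  d = 1: φ(1) · Id(765/1) = 1 · 765 = 765
  d = 3: φ(3) · Id(765/3) = 2 · 255 = 510
  d = 5: φ(5) · Id(765/5) = 4 · 153 = 612
  d = 9: φ(9) · Id(765/9) = 6 · 85 = 510
  d = 15: φ(15) · Id(765/15) = 8 · 51 = 408
  d = 17: φ(17) · Id(765/17) = 16 · 45 = 720
  d = 45: φ(45) · Id(765/45) = 24 · 17 = 408
  d = 51: φ(51) · Id(765/51) = 32 · 15 = 480
  d = 85: φ(85) · Id(765/85) = 64 · 9 = 576
  d = 153: φ(153) · Id(765/153) = 96 · 5 = 480
  d = 255: φ(255) · Id(765/255) = 128 · 3 = 384
  d = 765: φ(765) · Id(765/765) = 384 · 1 = 384
Summing: (φ * Id)(765) = 765 + 510 + 612 + 510 + 408 + 720 + 408 + 480 + 576 + 480 + 384 + 384 = 6237.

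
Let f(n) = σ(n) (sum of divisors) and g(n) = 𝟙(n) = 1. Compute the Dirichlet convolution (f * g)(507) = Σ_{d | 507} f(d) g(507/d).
(σ * 𝟙)(507) = 990

Divisors of 507: [1, 3, 13, 39, 169, 507]. For each d | 507:
  d = 1: σ(1) · 𝟙(507/1) = 1 · 1 = 1
  d = 3: σ(3) · 𝟙(507/3) = 4 · 1 = 4
  d = 13: σ(13) · 𝟙(507/13) = 14 · 1 = 14
  d = 39: σ(39) · 𝟙(507/39) = 56 · 1 = 56
  d = 169: σ(169) · 𝟙(507/169) = 183 · 1 = 183
  d = 507: σ(507) · 𝟙(507/507) = 732 · 1 = 732
Summing: (σ * 𝟙)(507) = 1 + 4 + 14 + 56 + 183 + 732 = 990.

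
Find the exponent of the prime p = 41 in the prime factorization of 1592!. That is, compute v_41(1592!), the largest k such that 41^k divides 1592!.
v_41(1592!) = 38

Legendre's formula: v_p(n!) = Σ_{k ≥ 1} ⌊n / p^k⌋. For p = 41, n = 1592, the terms are:
  ⌊1592/41^1⌋ = ⌊1592/41⌋ = 38
(the next term ⌊1592/41^2⌋ = 0, terminating the sum). Summing: v_41(1592!) = 38 = 38.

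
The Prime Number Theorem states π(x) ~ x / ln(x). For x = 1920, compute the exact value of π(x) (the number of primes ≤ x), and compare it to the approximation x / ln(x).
π(1920) = 293;  x/ln(x) ≈ 253.97;  relative error ≈ 13.32%.

Directly count primes up to 1920: π(1920) = 293. The PNT approximation gives 1920/ln(1920) ≈ 1920/7.56008 ≈ 253.97. Relative error (π(x) − x/ln(x)) / π(x) ≈ 13.32%; the approximation is known to undercount slightly (Li(x) is a better estimate).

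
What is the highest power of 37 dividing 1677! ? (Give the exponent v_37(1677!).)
v_37(1677!) = 46

Legendre's formula: v_p(n!) = Σ_{k ≥ 1} ⌊n / p^k⌋. For p = 37, n = 1677, the terms are:
  ⌊1677/37^1⌋ = ⌊1677/37⌋ = 45
  ⌊1677/37^2⌋ = ⌊1677/1369⌋ = 1
(the next term ⌊1677/37^3⌋ = 0, terminating the sum). Summing: v_37(1677!) = 45 + 1 = 46.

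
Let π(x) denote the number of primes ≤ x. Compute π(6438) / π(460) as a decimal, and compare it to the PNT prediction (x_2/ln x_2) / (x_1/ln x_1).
π(6438)/π(460) = 836/88 ≈ 9.5000;  PNT prediction ≈ 9.7846.

π(460) = 88 and π(6438) = 836, so π(6438)/π(460) ≈ 9.5000. The PNT-predicted ratio is (6438/ln(6438)) / (460/ln(460)) ≈ 9.7846. The two agree to within a few percent, as expected.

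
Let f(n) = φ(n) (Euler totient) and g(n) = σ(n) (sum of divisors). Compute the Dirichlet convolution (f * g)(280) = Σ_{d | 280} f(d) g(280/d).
(φ * σ)(280) = 4480

Divisors of 280: [1, 2, 4, 5, 7, 8, 10, 14, 20, 28, 35, 40, 56, 70, 140, 280]. For each d | 280:
  d = 1: φ(1) · σ(280/1) = 1 · 720 = 720
  d = 2: φ(2) · σ(280/2) = 1 · 336 = 336
  d = 4: φ(4) · σ(280/4) = 2 · 144 = 288
  d = 5: φ(5) · σ(280/5) = 4 · 120 = 480
  d = 7: φ(7) · σ(280/7) = 6 · 90 = 540
  d = 8: φ(8) · σ(280/8) = 4 · 48 = 192
  d = 10: φ(10) · σ(280/10) = 4 · 56 = 224
  d = 14: φ(14) · σ(280/14) = 6 · 42 = 252
  d = 20: φ(20) · σ(280/20) = 8 · 24 = 192
  d = 28: φ(28) · σ(280/28) = 12 · 18 = 216
  d = 35: φ(35) · σ(280/35) = 24 · 15 = 360
  d = 40: φ(40) · σ(280/40) = 16 · 8 = 128
  d = 56: φ(56) · σ(280/56) = 24 · 6 = 144
  d = 70: φ(70) · σ(280/70) = 24 · 7 = 168
  d = 140: φ(140) · σ(280/140) = 48 · 3 = 144
  d = 280: φ(280) · σ(280/280) = 96 · 1 = 96
Summing: (φ * σ)(280) = 720 + 336 + 288 + 480 + 540 + 192 + 224 + 252 + 192 + 216 + 360 + 128 + 144 + 168 + 144 + 96 = 4480.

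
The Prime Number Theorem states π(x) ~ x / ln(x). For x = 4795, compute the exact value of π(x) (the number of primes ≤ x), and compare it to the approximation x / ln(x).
π(4795) = 645;  x/ln(x) ≈ 565.76;  relative error ≈ 12.29%.

Directly count primes up to 4795: π(4795) = 645. The PNT approximation gives 4795/ln(4795) ≈ 4795/8.47533 ≈ 565.76. Relative error (π(x) − x/ln(x)) / π(x) ≈ 12.29%; the approximation is known to undercount slightly (Li(x) is a better estimate).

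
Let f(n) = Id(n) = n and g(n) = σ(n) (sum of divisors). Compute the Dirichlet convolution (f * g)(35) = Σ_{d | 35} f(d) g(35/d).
(Id * σ)(35) = 165

Divisors of 35: [1, 5, 7, 35]. For each d | 35:
  d = 1: Id(1) · σ(35/1) = 1 · 48 = 48
  d = 5: Id(5) · σ(35/5) = 5 · 8 = 40
  d = 7: Id(7) · σ(35/7) = 7 · 6 = 42
  d = 35: Id(35) · σ(35/35) = 35 · 1 = 35
Summing: (Id * σ)(35) = 48 + 40 + 42 + 35 = 165.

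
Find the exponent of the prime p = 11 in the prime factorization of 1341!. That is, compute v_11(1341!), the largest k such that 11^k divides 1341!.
v_11(1341!) = 133

Legendre's formula: v_p(n!) = Σ_{k ≥ 1} ⌊n / p^k⌋. For p = 11, n = 1341, the terms are:
  ⌊1341/11^1⌋ = ⌊1341/11⌋ = 121
  ⌊1341/11^2⌋ = ⌊1341/121⌋ = 11
  ⌊1341/11^3⌋ = ⌊1341/1331⌋ = 1
(the next term ⌊1341/11^4⌋ = 0, terminating the sum). Summing: v_11(1341!) = 121 + 11 + 1 = 133.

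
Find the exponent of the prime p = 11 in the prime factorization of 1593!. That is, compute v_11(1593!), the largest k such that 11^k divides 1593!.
v_11(1593!) = 158

Legendre's formula: v_p(n!) = Σ_{k ≥ 1} ⌊n / p^k⌋. For p = 11, n = 1593, the terms are:
  ⌊1593/11^1⌋ = ⌊1593/11⌋ = 144
  ⌊1593/11^2⌋ = ⌊1593/121⌋ = 13
  ⌊1593/11^3⌋ = ⌊1593/1331⌋ = 1
(the next term ⌊1593/11^4⌋ = 0, terminating the sum). Summing: v_11(1593!) = 144 + 13 + 1 = 158.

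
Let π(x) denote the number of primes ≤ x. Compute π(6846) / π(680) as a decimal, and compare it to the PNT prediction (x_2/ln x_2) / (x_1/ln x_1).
π(6846)/π(680) = 881/123 ≈ 7.1626;  PNT prediction ≈ 7.4351.

π(680) = 123 and π(6846) = 881, so π(6846)/π(680) ≈ 7.1626. The PNT-predicted ratio is (6846/ln(6846)) / (680/ln(680)) ≈ 7.4351. The two agree to within a few percent, as expected.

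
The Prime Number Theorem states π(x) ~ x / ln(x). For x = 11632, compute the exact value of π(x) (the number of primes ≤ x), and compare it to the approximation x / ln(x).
π(11632) = 1398;  x/ln(x) ≈ 1242.53;  relative error ≈ 11.12%.

Directly count primes up to 11632: π(11632) = 1398. The PNT approximation gives 11632/ln(11632) ≈ 11632/9.36152 ≈ 1242.53. Relative error (π(x) − x/ln(x)) / π(x) ≈ 11.12%; the approximation is known to undercount slightly (Li(x) is a better estimate).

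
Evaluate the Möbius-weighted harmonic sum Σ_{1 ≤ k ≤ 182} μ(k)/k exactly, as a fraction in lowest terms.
Σ μ(k)/k = -42777633147096095202261336980430876153798047365508655725648588303365613/2698673146402774891360107038836843903137758765182175327729755799791307145

Values of μ(k) for 1 ≤ k ≤ 182: μ(1) = 1, μ(2) = -1, μ(3) = -1, μ(5) = -1, μ(6) = 1, μ(7) = -1, μ(10) = 1, μ(11) = -1, μ(13) = -1, μ(14) = 1, μ(15) = 1, μ(17) = -1, μ(19) = -1, μ(21) = 1, μ(22) = 1, μ(23) = -1, μ(26) = 1, μ(29) = -1, μ(30) = -1, μ(31) = -1, μ(33) = 1, μ(34) = 1, μ(35) = 1, μ(37) = -1, μ(38) = 1, μ(39) = 1, μ(41) = -1, μ(42) = -1, μ(43) = -1, μ(46) = 1, μ(47) = -1, μ(51) = 1, μ(53) = -1, μ(55) = 1, μ(57) = 1, μ(58) = 1, μ(59) = -1, μ(61) = -1, μ(62) = 1, μ(65) = 1, μ(66) = -1, μ(67) = -1, μ(69) = 1, μ(70) = -1, μ(71) = -1, μ(73) = -1, μ(74) = 1, μ(77) = 1, μ(78) = -1, μ(79) = -1, μ(82) = 1, μ(83) = -1, μ(85) = 1, μ(86) = 1, μ(87) = 1, μ(89) = -1, μ(91) = 1, μ(93) = 1, μ(94) = 1, μ(95) = 1, μ(97) = -1, μ(101) = -1, μ(102) = -1, μ(103) = -1, μ(105) = -1, μ(106) = 1, μ(107) = -1, μ(109) = -1, μ(110) = -1, μ(111) = 1, μ(113) = -1, μ(114) = -1, μ(115) = 1, μ(118) = 1, μ(119) = 1, μ(122) = 1, μ(123) = 1, μ(127) = -1, μ(129) = 1, μ(130) = -1, μ(131) = -1, μ(133) = 1, μ(134) = 1, μ(137) = -1, μ(138) = -1, μ(139) = -1, μ(141) = 1, μ(142) = 1, μ(143) = 1, μ(145) = 1, μ(146) = 1, μ(149) = -1, μ(151) = -1, μ(154) = -1, μ(155) = 1, μ(157) = -1, μ(158) = 1, μ(159) = 1, μ(161) = 1, μ(163) = -1, μ(165) = -1, μ(166) = 1, μ(167) = -1, μ(170) = -1, μ(173) = -1, μ(174) = -1, μ(177) = 1, μ(178) = 1, μ(179) = -1, μ(181) = -1, μ(182) = -1, with μ = 0 on non-squarefree integers. Summing μ(k)/k for k where μ(k) ≠ 0 gives -42777633147096095202261336980430876153798047365508655725648588303365613/2698673146402774891360107038836843903137758765182175327729755799791307145 ≈ -0.0159. (PNT ⟺ this sum → 0 as n → ∞.)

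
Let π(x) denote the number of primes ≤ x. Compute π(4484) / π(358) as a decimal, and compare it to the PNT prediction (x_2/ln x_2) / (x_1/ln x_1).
π(4484)/π(358) = 609/71 ≈ 8.5775;  PNT prediction ≈ 8.7598.

π(358) = 71 and π(4484) = 609, so π(4484)/π(358) ≈ 8.5775. The PNT-predicted ratio is (4484/ln(4484)) / (358/ln(358)) ≈ 8.7598. The two agree to within a few percent, as expected.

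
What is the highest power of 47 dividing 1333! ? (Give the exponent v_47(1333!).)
v_47(1333!) = 28

Legendre's formula: v_p(n!) = Σ_{k ≥ 1} ⌊n / p^k⌋. For p = 47, n = 1333, the terms are:
  ⌊1333/47^1⌋ = ⌊1333/47⌋ = 28
(the next term ⌊1333/47^2⌋ = 0, terminating the sum). Summing: v_47(1333!) = 28 = 28.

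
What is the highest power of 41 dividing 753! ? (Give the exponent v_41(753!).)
v_41(753!) = 18

Legendre's formula: v_p(n!) = Σ_{k ≥ 1} ⌊n / p^k⌋. For p = 41, n = 753, the terms are:
  ⌊753/41^1⌋ = ⌊753/41⌋ = 18
(the next term ⌊753/41^2⌋ = 0, terminating the sum). Summing: v_41(753!) = 18 = 18.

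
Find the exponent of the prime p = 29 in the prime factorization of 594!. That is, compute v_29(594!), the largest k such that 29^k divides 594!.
v_29(594!) = 20

Legendre's formula: v_p(n!) = Σ_{k ≥ 1} ⌊n / p^k⌋. For p = 29, n = 594, the terms are:
  ⌊594/29^1⌋ = ⌊594/29⌋ = 20
(the next term ⌊594/29^2⌋ = 0, terminating the sum). Summing: v_29(594!) = 20 = 20.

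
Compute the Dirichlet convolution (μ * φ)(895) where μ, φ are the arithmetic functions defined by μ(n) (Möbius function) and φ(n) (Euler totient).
(μ * φ)(895) = 531

Divisors of 895: [1, 5, 179, 895]. For each d | 895:
  d = 1: μ(1) · φ(895/1) = 1 · 712 = 712
  d = 5: μ(5) · φ(895/5) = -1 · 178 = -178
  d = 179: μ(179) · φ(895/179) = -1 · 4 = -4
  d = 895: μ(895) · φ(895/895) = 1 · 1 = 1
Summing: (μ * φ)(895) = 712 + -178 + -4 + 1 = 531.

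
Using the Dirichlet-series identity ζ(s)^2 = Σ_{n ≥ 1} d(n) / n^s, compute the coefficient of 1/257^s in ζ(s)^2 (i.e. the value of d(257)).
d(257) = 2

ζ(s)^2 = (Σ 1/m^s)(Σ 1/k^s). The coefficient of 1/n^s in the product is the number of ordered pairs (m, k) with mk = n, which equals d(n). For n = 257, divisors are [1, 257], so d(257) = 2.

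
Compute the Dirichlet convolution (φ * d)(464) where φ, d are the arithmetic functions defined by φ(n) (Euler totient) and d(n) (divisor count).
(φ * d)(464) = 930

Divisors of 464: [1, 2, 4, 8, 16, 29, 58, 116, 232, 464]. For each d | 464:
  d = 1: φ(1) · d(464/1) = 1 · 10 = 10
  d = 2: φ(2) · d(464/2) = 1 · 8 = 8
  d = 4: φ(4) · d(464/4) = 2 · 6 = 12
  d = 8: φ(8) · d(464/8) = 4 · 4 = 16
  d = 16: φ(16) · d(464/16) = 8 · 2 = 16
  d = 29: φ(29) · d(464/29) = 28 · 5 = 140
  d = 58: φ(58) · d(464/58) = 28 · 4 = 112
  d = 116: φ(116) · d(464/116) = 56 · 3 = 168
  d = 232: φ(232) · d(464/232) = 112 · 2 = 224
  d = 464: φ(464) · d(464/464) = 224 · 1 = 224
Summing: (φ * d)(464) = 10 + 8 + 12 + 16 + 16 + 140 + 112 + 168 + 224 + 224 = 930.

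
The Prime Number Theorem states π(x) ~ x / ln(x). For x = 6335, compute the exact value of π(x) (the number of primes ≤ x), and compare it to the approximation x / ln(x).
π(6335) = 824;  x/ln(x) ≈ 723.68;  relative error ≈ 12.17%.

Directly count primes up to 6335: π(6335) = 824. The PNT approximation gives 6335/ln(6335) ≈ 6335/8.75385 ≈ 723.68. Relative error (π(x) − x/ln(x)) / π(x) ≈ 12.17%; the approximation is known to undercount slightly (Li(x) is a better estimate).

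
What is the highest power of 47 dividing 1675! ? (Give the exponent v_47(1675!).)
v_47(1675!) = 35

Legendre's formula: v_p(n!) = Σ_{k ≥ 1} ⌊n / p^k⌋. For p = 47, n = 1675, the terms are:
  ⌊1675/47^1⌋ = ⌊1675/47⌋ = 35
(the next term ⌊1675/47^2⌋ = 0, terminating the sum). Summing: v_47(1675!) = 35 = 35.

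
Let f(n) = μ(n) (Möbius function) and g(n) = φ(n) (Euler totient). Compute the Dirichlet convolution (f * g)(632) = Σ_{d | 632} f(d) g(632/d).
(μ * φ)(632) = 154

Divisors of 632: [1, 2, 4, 8, 79, 158, 316, 632]. For each d | 632:
  d = 1: μ(1) · φ(632/1) = 1 · 312 = 312
  d = 2: μ(2) · φ(632/2) = -1 · 156 = -156
  d = 4: μ(4) · φ(632/4) = 0 · 78 = 0
  d = 8: μ(8) · φ(632/8) = 0 · 78 = 0
  d = 79: μ(79) · φ(632/79) = -1 · 4 = -4
  d = 158: μ(158) · φ(632/158) = 1 · 2 = 2
  d = 316: μ(316) · φ(632/316) = 0 · 1 = 0
  d = 632: μ(632) · φ(632/632) = 0 · 1 = 0
Summing: (μ * φ)(632) = 312 + -156 + 0 + 0 + -4 + 2 + 0 + 0 = 154.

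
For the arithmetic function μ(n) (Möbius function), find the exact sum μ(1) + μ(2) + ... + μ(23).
Σ_{n ≤ 23} μ(n) = -2

Compute μ(n) for each 1 ≤ n ≤ 23: μ(1) = 1, μ(2) = -1, μ(3) = -1, μ(4) = 0, μ(5) = -1, μ(6) = 1, μ(7) = -1, μ(8) = 0, μ(9) = 0, μ(10) = 1, μ(11) = -1, μ(12) = 0, μ(13) = -1, μ(14) = 1, μ(15) = 1, μ(16) = 0, μ(17) = -1, μ(18) = 0, μ(19) = -1, μ(20) = 0, μ(21) = 1, μ(22) = 1, μ(23) = -1. Summing all 23 values: -2. (Mertens function M(x) = Σ_{n ≤ x} μ(n); on average M(x) should be small (PNT ⟺ M(x) = o(x)).)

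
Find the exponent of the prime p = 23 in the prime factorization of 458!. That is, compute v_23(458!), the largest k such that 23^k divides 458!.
v_23(458!) = 19

Legendre's formula: v_p(n!) = Σ_{k ≥ 1} ⌊n / p^k⌋. For p = 23, n = 458, the terms are:
  ⌊458/23^1⌋ = ⌊458/23⌋ = 19
(the next term ⌊458/23^2⌋ = 0, terminating the sum). Summing: v_23(458!) = 19 = 19.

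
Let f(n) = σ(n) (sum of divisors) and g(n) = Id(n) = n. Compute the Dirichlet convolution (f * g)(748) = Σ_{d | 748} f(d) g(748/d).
(σ * Id)(748) = 13685

Divisors of 748: [1, 2, 4, 11, 17, 22, 34, 44, 68, 187, 374, 748]. For each d | 748:
  d = 1: σ(1) · Id(748/1) = 1 · 748 = 748
  d = 2: σ(2) · Id(748/2) = 3 · 374 = 1122
  d = 4: σ(4) · Id(748/4) = 7 · 187 = 1309
  d = 11: σ(11) · Id(748/11) = 12 · 68 = 816
  d = 17: σ(17) · Id(748/17) = 18 · 44 = 792
  d = 22: σ(22) · Id(748/22) = 36 · 34 = 1224
  d = 34: σ(34) · Id(748/34) = 54 · 22 = 1188
  d = 44: σ(44) · Id(748/44) = 84 · 17 = 1428
  d = 68: σ(68) · Id(748/68) = 126 · 11 = 1386
  d = 187: σ(187) · Id(748/187) = 216 · 4 = 864
  d = 374: σ(374) · Id(748/374) = 648 · 2 = 1296
  d = 748: σ(748) · Id(748/748) = 1512 · 1 = 1512
Summing: (σ * Id)(748) = 748 + 1122 + 1309 + 816 + 792 + 1224 + 1188 + 1428 + 1386 + 864 + 1296 + 1512 = 13685.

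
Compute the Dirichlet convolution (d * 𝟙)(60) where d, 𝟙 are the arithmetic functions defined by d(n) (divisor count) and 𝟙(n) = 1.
(d * 𝟙)(60) = 54

Divisors of 60: [1, 2, 3, 4, 5, 6, 10, 12, 15, 20, 30, 60]. For each d | 60:
  d = 1: d(1) · 𝟙(60/1) = 1 · 1 = 1
  d = 2: d(2) · 𝟙(60/2) = 2 · 1 = 2
  d = 3: d(3) · 𝟙(60/3) = 2 · 1 = 2
  d = 4: d(4) · 𝟙(60/4) = 3 · 1 = 3
  d = 5: d(5) · 𝟙(60/5) = 2 · 1 = 2
  d = 6: d(6) · 𝟙(60/6) = 4 · 1 = 4
  d = 10: d(10) · 𝟙(60/10) = 4 · 1 = 4
  d = 12: d(12) · 𝟙(60/12) = 6 · 1 = 6
  d = 15: d(15) · 𝟙(60/15) = 4 · 1 = 4
  d = 20: d(20) · 𝟙(60/20) = 6 · 1 = 6
  d = 30: d(30) · 𝟙(60/30) = 8 · 1 = 8
  d = 60: d(60) · 𝟙(60/60) = 12 · 1 = 12
Summing: (d * 𝟙)(60) = 1 + 2 + 2 + 3 + 2 + 4 + 4 + 6 + 4 + 6 + 8 + 12 = 54.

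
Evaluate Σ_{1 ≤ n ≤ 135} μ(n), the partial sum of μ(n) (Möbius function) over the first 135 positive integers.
Σ_{n ≤ 135} μ(n) = -1

Compute μ(n) for each 1 ≤ n ≤ 135: μ(1) = 1, μ(2) = -1, μ(3) = -1, μ(4) = 0, μ(5) = -1, μ(6) = 1, μ(7) = -1, μ(8) = 0, μ(9) = 0, μ(10) = 1, μ(11) = -1, μ(12) = 0, μ(13) = -1, μ(14) = 1, μ(15) = 1, μ(16) = 0, μ(17) = -1, μ(18) = 0, μ(19) = -1, μ(20) = 0, μ(21) = 1, μ(22) = 1, μ(23) = -1, μ(24) = 0, μ(25) = 0, μ(26) = 1, μ(27) = 0, μ(28) = 0, μ(29) = -1, μ(30) = -1, μ(31) = -1, μ(32) = 0, μ(33) = 1, μ(34) = 1, μ(35) = 1, μ(36) = 0, μ(37) = -1, μ(38) = 1, μ(39) = 1, μ(40) = 0, μ(41) = -1, μ(42) = -1, μ(43) = -1, μ(44) = 0, μ(45) = 0, μ(46) = 1, μ(47) = -1, μ(48) = 0, μ(49) = 0, μ(50) = 0, μ(51) = 1, μ(52) = 0, μ(53) = -1, μ(54) = 0, μ(55) = 1, μ(56) = 0, μ(57) = 1, μ(58) = 1, μ(59) = -1, μ(60) = 0, μ(61) = -1, μ(62) = 1, μ(63) = 0, μ(64) = 0, μ(65) = 1, μ(66) = -1, μ(67) = -1, μ(68) = 0, μ(69) = 1, μ(70) = -1, μ(71) = -1, μ(72) = 0, μ(73) = -1, μ(74) = 1, μ(75) = 0, μ(76) = 0, μ(77) = 1, μ(78) = -1, μ(79) = -1, μ(80) = 0, μ(81) = 0, μ(82) = 1, μ(83) = -1, μ(84) = 0, μ(85) = 1, μ(86) = 1, μ(87) = 1, μ(88) = 0, μ(89) = -1, μ(90) = 0, μ(91) = 1, μ(92) = 0, μ(93) = 1, μ(94) = 1, μ(95) = 1, μ(96) = 0, μ(97) = -1, μ(98) = 0, μ(99) = 0, μ(100) = 0, μ(101) = -1, μ(102) = -1, μ(103) = -1, μ(104) = 0, μ(105) = -1, μ(106) = 1, μ(107) = -1, μ(108) = 0, μ(109) = -1, μ(110) = -1, μ(111) = 1, μ(112) = 0, μ(113) = -1, μ(114) = -1, μ(115) = 1, μ(116) = 0, μ(117) = 0, μ(118) = 1, μ(119) = 1, μ(120) = 0, μ(121) = 0, μ(122) = 1, μ(123) = 1, μ(124) = 0, μ(125) = 0, μ(126) = 0, μ(127) = -1, μ(128) = 0, μ(129) = 1, μ(130) = -1, μ(131) = -1, μ(132) = 0, μ(133) = 1, μ(134) = 1, μ(135) = 0. Summing all 135 values: -1. (Mertens function M(x) = Σ_{n ≤ x} μ(n); on average M(x) should be small (PNT ⟺ M(x) = o(x)).)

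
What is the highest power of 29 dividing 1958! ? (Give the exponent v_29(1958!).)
v_29(1958!) = 69

Legendre's formula: v_p(n!) = Σ_{k ≥ 1} ⌊n / p^k⌋. For p = 29, n = 1958, the terms are:
  ⌊1958/29^1⌋ = ⌊1958/29⌋ = 67
  ⌊1958/29^2⌋ = ⌊1958/841⌋ = 2
(the next term ⌊1958/29^3⌋ = 0, terminating the sum). Summing: v_29(1958!) = 67 + 2 = 69.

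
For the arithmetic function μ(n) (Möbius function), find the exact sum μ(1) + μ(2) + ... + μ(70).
Σ_{n ≤ 70} μ(n) = -2

Compute μ(n) for each 1 ≤ n ≤ 70: μ(1) = 1, μ(2) = -1, μ(3) = -1, μ(4) = 0, μ(5) = -1, μ(6) = 1, μ(7) = -1, μ(8) = 0, μ(9) = 0, μ(10) = 1, μ(11) = -1, μ(12) = 0, μ(13) = -1, μ(14) = 1, μ(15) = 1, μ(16) = 0, μ(17) = -1, μ(18) = 0, μ(19) = -1, μ(20) = 0, μ(21) = 1, μ(22) = 1, μ(23) = -1, μ(24) = 0, μ(25) = 0, μ(26) = 1, μ(27) = 0, μ(28) = 0, μ(29) = -1, μ(30) = -1, μ(31) = -1, μ(32) = 0, μ(33) = 1, μ(34) = 1, μ(35) = 1, μ(36) = 0, μ(37) = -1, μ(38) = 1, μ(39) = 1, μ(40) = 0, μ(41) = -1, μ(42) = -1, μ(43) = -1, μ(44) = 0, μ(45) = 0, μ(46) = 1, μ(47) = -1, μ(48) = 0, μ(49) = 0, μ(50) = 0, μ(51) = 1, μ(52) = 0, μ(53) = -1, μ(54) = 0, μ(55) = 1, μ(56) = 0, μ(57) = 1, μ(58) = 1, μ(59) = -1, μ(60) = 0, μ(61) = -1, μ(62) = 1, μ(63) = 0, μ(64) = 0, μ(65) = 1, μ(66) = -1, μ(67) = -1, μ(68) = 0, μ(69) = 1, μ(70) = -1. Summing all 70 values: -2. (Mertens function M(x) = Σ_{n ≤ x} μ(n); on average M(x) should be small (PNT ⟺ M(x) = o(x)).)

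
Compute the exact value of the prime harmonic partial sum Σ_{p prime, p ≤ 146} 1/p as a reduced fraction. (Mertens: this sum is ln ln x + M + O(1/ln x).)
Σ 1/p = 18825509850919239131453102166593625244431364344421618363/10014646650599190067509233131649940057366334653200433090

π(146) = 34, so the primes ≤ 146 are [2, 3, 5, 7, 11, 13, 17, 19, 23, 29, 31, 37, 41, 43, 47, 53, 59, 61, 67, 71, 73, 79, 83, 89, 97, 101, 103, 107, 109, 113, 127, 131, 137, 139]. Summing 1/p over these primes: 18825509850919239131453102166593625244431364344421618363/10014646650599190067509233131649940057366334653200433090 ≈ 1.8798. Mertens estimate ln ln(146) + 0.2615 ≈ 1.8677.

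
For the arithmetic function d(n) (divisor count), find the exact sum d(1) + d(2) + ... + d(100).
Σ_{n ≤ 100} d(n) = 482

Compute d(n) for each 1 ≤ n ≤ 100: d(1) = 1, d(2) = 2, d(3) = 2, d(4) = 3, d(5) = 2, d(6) = 4, d(7) = 2, d(8) = 4, d(9) = 3, d(10) = 4, d(11) = 2, d(12) = 6, d(13) = 2, d(14) = 4, d(15) = 4, d(16) = 5, d(17) = 2, d(18) = 6, d(19) = 2, d(20) = 6, d(21) = 4, d(22) = 4, d(23) = 2, d(24) = 8, d(25) = 3, d(26) = 4, d(27) = 4, d(28) = 6, d(29) = 2, d(30) = 8, d(31) = 2, d(32) = 6, d(33) = 4, d(34) = 4, d(35) = 4, d(36) = 9, d(37) = 2, d(38) = 4, d(39) = 4, d(40) = 8, d(41) = 2, d(42) = 8, d(43) = 2, d(44) = 6, d(45) = 6, d(46) = 4, d(47) = 2, d(48) = 10, d(49) = 3, d(50) = 6, d(51) = 4, d(52) = 6, d(53) = 2, d(54) = 8, d(55) = 4, d(56) = 8, d(57) = 4, d(58) = 4, d(59) = 2, d(60) = 12, d(61) = 2, d(62) = 4, d(63) = 6, d(64) = 7, d(65) = 4, d(66) = 8, d(67) = 2, d(68) = 6, d(69) = 4, d(70) = 8, d(71) = 2, d(72) = 12, d(73) = 2, d(74) = 4, d(75) = 6, d(76) = 6, d(77) = 4, d(78) = 8, d(79) = 2, d(80) = 10, d(81) = 5, d(82) = 4, d(83) = 2, d(84) = 12, d(85) = 4, d(86) = 4, d(87) = 4, d(88) = 8, d(89) = 2, d(90) = 12, d(91) = 4, d(92) = 6, d(93) = 4, d(94) = 4, d(95) = 4, d(96) = 12, d(97) = 2, d(98) = 6, d(99) = 6, d(100) = 9. Summing all 100 values: 482. (Dirichlet's divisor formula: Σ_{n ≤ x} d(n) = x ln(x) + (2γ − 1) x + O(√x). For x = 100, the asymptotic estimate is ≈ 475.96.)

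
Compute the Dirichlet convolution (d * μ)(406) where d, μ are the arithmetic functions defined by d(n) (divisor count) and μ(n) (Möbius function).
(d * μ)(406) = 1

Divisors of 406: [1, 2, 7, 14, 29, 58, 203, 406]. For each d | 406:
  d = 1: d(1) · μ(406/1) = 1 · -1 = -1
  d = 2: d(2) · μ(406/2) = 2 · 1 = 2
  d = 7: d(7) · μ(406/7) = 2 · 1 = 2
  d = 14: d(14) · μ(406/14) = 4 · -1 = -4
  d = 29: d(29) · μ(406/29) = 2 · 1 = 2
  d = 58: d(58) · μ(406/58) = 4 · -1 = -4
  d = 203: d(203) · μ(406/203) = 4 · -1 = -4
  d = 406: d(406) · μ(406/406) = 8 · 1 = 8
Summing: (d * μ)(406) = -1 + 2 + 2 + -4 + 2 + -4 + -4 + 8 = 1.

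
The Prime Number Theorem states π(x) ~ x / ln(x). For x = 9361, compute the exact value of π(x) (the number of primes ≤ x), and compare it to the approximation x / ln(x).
π(9361) = 1158;  x/ln(x) ≈ 1023.70;  relative error ≈ 11.60%.

Directly count primes up to 9361: π(9361) = 1158. The PNT approximation gives 9361/ln(9361) ≈ 9361/9.14431 ≈ 1023.70. Relative error (π(x) − x/ln(x)) / π(x) ≈ 11.60%; the approximation is known to undercount slightly (Li(x) is a better estimate).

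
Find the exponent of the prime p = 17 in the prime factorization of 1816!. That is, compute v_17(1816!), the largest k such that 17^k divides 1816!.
v_17(1816!) = 112

Legendre's formula: v_p(n!) = Σ_{k ≥ 1} ⌊n / p^k⌋. For p = 17, n = 1816, the terms are:
  ⌊1816/17^1⌋ = ⌊1816/17⌋ = 106
  ⌊1816/17^2⌋ = ⌊1816/289⌋ = 6
(the next term ⌊1816/17^3⌋ = 0, terminating the sum). Summing: v_17(1816!) = 106 + 6 = 112.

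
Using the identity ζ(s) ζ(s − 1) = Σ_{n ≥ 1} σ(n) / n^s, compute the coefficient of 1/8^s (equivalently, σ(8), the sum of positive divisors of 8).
σ(8) = 15

In the product (Σ m^0/m^s)(Σ k / k^s) = Σ (Σ_{d | n} d) / n^s, the coefficient of 1/n^s is σ(n) = Σ_{d | n} d. For n = 8, divisors are [1, 2, 4, 8]; summing: σ(8) = 15.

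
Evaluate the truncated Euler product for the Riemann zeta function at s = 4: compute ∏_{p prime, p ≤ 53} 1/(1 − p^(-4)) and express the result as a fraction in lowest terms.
∏ = 750937919501355467062347671738968589096863062629/693820677147413996973765862820413440000000000000

The primes p ≤ 53 are [2, 3, 5, 7, 11, 13, 17, 19, 23, 29, 31, 37, 41, 43, 47, 53]. For each prime, (1 − 1/p^4)^(-1) = p^4 / (p^4 − 1). The product is (1 − 1/2^4)^(-1), (1 − 1/3^4)^(-1), (1 − 1/5^4)^(-1), (1 − 1/7^4)^(-1), (1 − 1/11^4)^(-1), (1 − 1/13^4)^(-1), (1 − 1/17^4)^(-1), (1 − 1/19^4)^(-1), (1 − 1/23^4)^(-1), (1 − 1/29^4)^(-1), (1 − 1/31^4)^(-1), (1 − 1/37^4)^(-1), (1 − 1/41^4)^(-1), (1 − 1/43^4)^(-1), (1 − 1/47^4)^(-1), (1 − 1/53^4)^(-1) = ∏ p^4 / (p^4 − 1) = 750937919501355467062347671738968589096863062629/693820677147413996973765862820413440000000000000.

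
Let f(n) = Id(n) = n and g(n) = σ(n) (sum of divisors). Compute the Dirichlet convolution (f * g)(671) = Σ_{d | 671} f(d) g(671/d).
(Id * σ)(671) = 2829

Divisors of 671: [1, 11, 61, 671]. For each d | 671:
  d = 1: Id(1) · σ(671/1) = 1 · 744 = 744
  d = 11: Id(11) · σ(671/11) = 11 · 62 = 682
  d = 61: Id(61) · σ(671/61) = 61 · 12 = 732
  d = 671: Id(671) · σ(671/671) = 671 · 1 = 671
Summing: (Id * σ)(671) = 744 + 682 + 732 + 671 = 2829.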